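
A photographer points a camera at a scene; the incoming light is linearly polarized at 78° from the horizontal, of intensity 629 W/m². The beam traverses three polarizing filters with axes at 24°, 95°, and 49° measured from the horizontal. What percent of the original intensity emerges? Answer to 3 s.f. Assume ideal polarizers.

I₁ = 629 W/m² · cos²(54°) = 217.3 W/m².
I₂ = I₁ · cos²(71°) = 217.3 · 0.106 = 23.03 W/m².
I₃ = I₂ · cos²(46°) = 23.03 · 0.4826 = 11.12 W/m².
That is 1.767% of the incident intensity.

≈ 1.77%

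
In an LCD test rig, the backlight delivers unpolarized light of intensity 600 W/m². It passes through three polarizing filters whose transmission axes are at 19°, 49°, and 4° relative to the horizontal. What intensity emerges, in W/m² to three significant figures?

Unpolarized light through the first polarizer → I₁ = 600 W/m²/2 = 300 W/m², polarized at 19°.
I₂ = I₁ · cos²(30°) = 300 · 0.75 = 225 W/m².
I₃ = I₂ · cos²(45°) = 225 · 0.5 = 112.5 W/m².

I ≈ 113 W/m²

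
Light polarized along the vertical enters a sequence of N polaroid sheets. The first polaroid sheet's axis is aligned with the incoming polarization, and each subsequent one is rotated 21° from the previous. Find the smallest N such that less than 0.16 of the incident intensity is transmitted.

N = 15

First polarizer is aligned with the polarization: full transmission.
Each further stage multiplies by cos²(21°) = 0.8716.
After N polarizers: T = 0.8716^(N−1). Require T < 0.16 ⇒ N−1 > ln(0.16)/ln(0.8716) = 13.33, so N−1 ≥ 14 and N = 15.
Check: N=15 gives T = 0.146 < 0.16; N=14 gives T = 0.1675.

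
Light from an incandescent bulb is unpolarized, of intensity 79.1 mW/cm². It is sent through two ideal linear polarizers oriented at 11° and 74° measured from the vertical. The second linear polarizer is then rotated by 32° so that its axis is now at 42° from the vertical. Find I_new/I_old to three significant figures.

Before rotation:
Unpolarized light through the first polarizer → I₁ = ½ I₀, now polarized at 11°.
I₂ = I₁ cos²(74° − 11°) = 0.5 I₀ · cos²(63°) = 0.1031 I₀.
After rotation:
Unpolarized light through the first polarizer → I₁ = ½ I₀, now polarized at 11°.
I₂ = I₁ cos²(42° − 11°) = 0.5 I₀ · cos²(31°) = 0.3674 I₀.
Ratio = 0.3674 / 0.1031 = 3.565.

I_new/I_old ≈ 3.56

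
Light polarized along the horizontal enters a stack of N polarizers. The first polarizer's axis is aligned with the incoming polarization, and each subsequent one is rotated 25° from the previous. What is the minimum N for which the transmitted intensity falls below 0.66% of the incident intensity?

First polarizer is aligned with the polarization: full transmission.
Each further stage multiplies by cos²(25°) = 0.8214.
After N polarizers: T = 0.8214^(N−1). Require T < 0.0066 ⇒ N−1 > ln(0.0066)/ln(0.8214) = 25.52, so N−1 ≥ 26 and N = 27.
Check: N=27 gives T = 0.006003 < 0.0066; N=26 gives T = 0.007308.

N = 27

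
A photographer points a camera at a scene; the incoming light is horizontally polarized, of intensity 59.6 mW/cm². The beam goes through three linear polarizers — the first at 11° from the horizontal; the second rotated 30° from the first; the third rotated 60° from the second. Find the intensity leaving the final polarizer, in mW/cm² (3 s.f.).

I₁ = 59.6 mW/cm² · cos²(11°) = 57.43 mW/cm².
I₂ = I₁ · cos²(30°) = 57.43 · 0.75 = 43.07 mW/cm².
I₃ = I₂ · cos²(60°) = 43.07 · 0.25 = 10.77 mW/cm².

I ≈ 10.8 mW/cm²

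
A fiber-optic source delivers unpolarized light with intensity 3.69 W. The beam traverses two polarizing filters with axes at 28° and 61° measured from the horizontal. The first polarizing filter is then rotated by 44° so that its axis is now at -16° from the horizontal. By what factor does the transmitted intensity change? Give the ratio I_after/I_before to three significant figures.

I_new/I_old ≈ 0.0719

Before rotation:
Unpolarized light through the first polarizer → I₁ = ½ I₀, now polarized at 28°.
I₂ = I₁ cos²(61° − 28°) = 0.5 I₀ · cos²(33°) = 0.3517 I₀.
After rotation:
Unpolarized light through the first polarizer → I₁ = ½ I₀, now polarized at -16°.
I₂ = I₁ cos²(61° + 16°) = 0.5 I₀ · cos²(77°) = 0.0253 I₀.
Ratio = 0.0253 / 0.3517 = 0.07194.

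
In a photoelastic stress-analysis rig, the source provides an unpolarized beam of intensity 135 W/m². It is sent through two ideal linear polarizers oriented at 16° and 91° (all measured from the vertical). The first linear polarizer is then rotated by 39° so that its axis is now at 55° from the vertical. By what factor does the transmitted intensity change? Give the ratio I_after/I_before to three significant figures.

Before rotation:
Unpolarized light through the first polarizer → I₁ = ½ I₀, now polarized at 16°.
I₂ = I₁ cos²(91° − 16°) = 0.5 I₀ · cos²(75°) = 0.03349 I₀.
After rotation:
Unpolarized light through the first polarizer → I₁ = ½ I₀, now polarized at 55°.
I₂ = I₁ cos²(91° − 55°) = 0.5 I₀ · cos²(36°) = 0.3273 I₀.
Ratio = 0.3273 / 0.03349 = 9.771.

I_new/I_old ≈ 9.77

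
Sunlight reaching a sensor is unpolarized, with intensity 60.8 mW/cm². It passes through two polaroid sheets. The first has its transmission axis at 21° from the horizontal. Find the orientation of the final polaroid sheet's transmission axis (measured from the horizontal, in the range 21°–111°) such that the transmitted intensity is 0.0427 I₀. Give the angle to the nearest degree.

Unpolarized light through the first polarizer → I₁ = ½ I₀, now polarized at 21°.
Need I₂/I₀ = 0.0427, so cos²(θ − 21°) = 0.0427 / 0.5 = 0.0854.
θ − 21° = arccos(√0.0854) = 73.0°, giving θ ≈ 21 + 73.0 = 94.0°.

θ ≈ 94°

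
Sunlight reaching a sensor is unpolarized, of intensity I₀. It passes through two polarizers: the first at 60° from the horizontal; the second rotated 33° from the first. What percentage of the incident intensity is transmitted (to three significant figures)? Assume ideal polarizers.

Unpolarized light through the first polarizer → I₁ = ½ I₀, now polarized at 60°.
I₂ = I₁ cos²(33°) = 0.5 · 0.7034 I₀ = 0.3517 I₀.
That is 35.17% of the incident intensity.

≈ 35.2%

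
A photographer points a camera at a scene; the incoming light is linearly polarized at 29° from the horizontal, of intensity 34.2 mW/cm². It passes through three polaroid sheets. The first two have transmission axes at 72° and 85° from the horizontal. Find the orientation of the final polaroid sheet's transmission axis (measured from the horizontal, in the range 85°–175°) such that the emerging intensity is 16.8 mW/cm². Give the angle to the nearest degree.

θ ≈ 95°

I₁ = I₀ cos²(72° − 29°) = I₀ cos²(43°) = 0.5349 I₀.
I₂ = I₁ cos²(85° − 72°) = 0.5349 I₀ · cos²(13°) = 0.5078 I₀.
Target fraction: 16.8 / 34.2 mW/cm² = 0.4912 of I₀.
Need I₃/I₀ = 0.4912, so cos²(θ − 85°) = 0.4912 / 0.5078 = 0.9673.
θ − 85° = arccos(√0.9673) = 10.4°, giving θ ≈ 85 + 10.4 = 95.4°.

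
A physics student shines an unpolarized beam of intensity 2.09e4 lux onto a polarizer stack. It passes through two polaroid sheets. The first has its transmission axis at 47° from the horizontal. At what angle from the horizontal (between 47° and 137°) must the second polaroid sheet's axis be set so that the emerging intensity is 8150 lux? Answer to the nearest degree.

θ ≈ 75°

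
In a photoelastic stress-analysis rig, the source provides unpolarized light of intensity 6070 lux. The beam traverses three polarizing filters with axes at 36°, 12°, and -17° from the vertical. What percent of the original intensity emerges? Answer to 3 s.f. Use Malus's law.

≈ 31.9%

Unpolarized light through the first polarizer → I₁ = 6070 lux/2 = 3035 lux, polarized at 36°.
I₂ = I₁ · cos²(24°) = 3035 · 0.8346 = 2533 lux.
I₃ = I₂ · cos²(29°) = 2533 · 0.765 = 1938 lux.
That is 31.92% of the incident intensity.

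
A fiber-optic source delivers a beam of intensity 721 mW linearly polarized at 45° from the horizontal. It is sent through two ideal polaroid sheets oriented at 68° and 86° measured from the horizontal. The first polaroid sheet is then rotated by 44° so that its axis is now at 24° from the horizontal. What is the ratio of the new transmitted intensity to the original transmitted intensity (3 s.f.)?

Before rotation:
By Malus's law, I₁ = I₀ cos²(68° − 45°) = I₀ cos²(23°) = 0.8473 I₀.
I₂ = I₁ cos²(86° − 68°) = 0.8473 I₀ · cos²(18°) = 0.7664 I₀.
After rotation:
I₁ = I₀ cos²(24° − 45°) = I₀ cos²(21°) = 0.8716 I₀.
I₂ = I₁ cos²(86° − 24°) = 0.8716 I₀ · cos²(62°) = 0.1921 I₀.
Ratio = 0.1921 / 0.7664 = 0.2506.

I_new/I_old ≈ 0.251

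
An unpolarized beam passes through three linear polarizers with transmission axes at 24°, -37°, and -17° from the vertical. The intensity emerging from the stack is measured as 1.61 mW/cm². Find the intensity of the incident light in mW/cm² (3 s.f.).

I₀ ≈ 15.5 mW/cm²

Unpolarized light through the first polarizer → I₁ = ½ I₀, now polarized at 24°.
I₂ = I₁ cos²(-37° − 24°) = 0.5 I₀ · cos²(61°) = 0.1175 I₀.
I₃ = I₂ cos²(-17° + 37°) = 0.1175 I₀ · cos²(20°) = 0.1038 I₀.
So 1.61 mW/cm² = 0.1038 I₀, giving I₀ = 1.61/0.1038 = 15.51 mW/cm².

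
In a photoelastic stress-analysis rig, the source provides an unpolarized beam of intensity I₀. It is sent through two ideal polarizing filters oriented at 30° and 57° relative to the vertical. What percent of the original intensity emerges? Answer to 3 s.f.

Unpolarized light through the first polarizer → I₁ = ½ I₀, now polarized at 30°.
I₂ = I₁ cos²(57° − 30°) = 0.5 I₀ · cos²(27°) = 0.3969 I₀.
That is 39.69% of the incident intensity.

≈ 39.7%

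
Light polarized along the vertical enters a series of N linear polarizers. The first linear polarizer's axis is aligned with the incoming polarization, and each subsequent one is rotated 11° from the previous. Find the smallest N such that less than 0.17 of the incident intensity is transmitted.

First polarizer is aligned with the polarization: full transmission.
Each further stage multiplies by cos²(11°) = 0.9636.
After N polarizers: T = 0.9636^(N−1). Require T < 0.17 ⇒ N−1 > ln(0.17)/ln(0.9636) = 47.78, so N−1 ≥ 48 and N = 49.
Check: N=49 gives T = 0.1686 < 0.17; N=48 gives T = 0.175.

N = 49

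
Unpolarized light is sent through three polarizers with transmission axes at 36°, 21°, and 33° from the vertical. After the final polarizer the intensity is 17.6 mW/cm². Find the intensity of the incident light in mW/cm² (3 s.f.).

I₀ ≈ 39.4 mW/cm²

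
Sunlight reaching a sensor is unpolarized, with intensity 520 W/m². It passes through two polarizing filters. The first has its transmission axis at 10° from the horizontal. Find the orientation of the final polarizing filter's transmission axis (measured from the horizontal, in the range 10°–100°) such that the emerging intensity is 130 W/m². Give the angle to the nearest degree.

θ ≈ 55°

Unpolarized light through the first polarizer → I₁ = ½ I₀, now polarized at 10°.
Target fraction: 130 / 520 W/m² = 0.25 of I₀.
Need I₂/I₀ = 0.25, so cos²(θ − 10°) = 0.25 / 0.5 = 0.5.
θ − 10° = arccos(√0.5) = 45.0°, giving θ ≈ 10 + 45.0 = 55.0°.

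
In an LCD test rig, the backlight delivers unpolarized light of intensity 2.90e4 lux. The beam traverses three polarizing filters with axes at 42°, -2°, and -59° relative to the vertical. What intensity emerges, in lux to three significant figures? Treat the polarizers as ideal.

I ≈ 2230 lux

Unpolarized light through the first polarizer → I₁ = 2.90e4 lux/2 = 1.45e+04 lux, polarized at 42°.
I₂ = I₁ · cos²(44°) = 1.45e+04 · 0.5174 = 7503 lux.
I₃ = I₂ · cos²(57°) = 7503 · 0.2966 = 2226 lux.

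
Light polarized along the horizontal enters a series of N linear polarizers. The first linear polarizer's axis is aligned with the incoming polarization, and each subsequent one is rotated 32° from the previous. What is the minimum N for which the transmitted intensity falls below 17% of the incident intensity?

N = 7

First polarizer is aligned with the polarization: full transmission.
Each further stage multiplies by cos²(32°) = 0.7192.
After N polarizers: T = 0.7192^(N−1). Require T < 0.17 ⇒ N−1 > ln(0.17)/ln(0.7192) = 5.38, so N−1 ≥ 6 and N = 7.
Check: N=7 gives T = 0.1384 < 0.17; N=6 gives T = 0.1924.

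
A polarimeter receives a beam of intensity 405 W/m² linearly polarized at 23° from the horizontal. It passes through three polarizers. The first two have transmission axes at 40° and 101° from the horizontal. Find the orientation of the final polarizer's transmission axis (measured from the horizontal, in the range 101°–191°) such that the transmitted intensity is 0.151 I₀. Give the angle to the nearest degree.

By Malus's law, I₁ = I₀ cos²(40° − 23°) = I₀ cos²(17°) = 0.9145 I₀.
I₂ = I₁ cos²(101° − 40°) = 0.9145 I₀ · cos²(61°) = 0.2149 I₀.
Need I₃/I₀ = 0.151, so cos²(θ − 101°) = 0.151 / 0.2149 = 0.7025.
θ − 101° = arccos(√0.7025) = 33.1°, giving θ ≈ 101 + 33.1 = 134.1°.

θ ≈ 134°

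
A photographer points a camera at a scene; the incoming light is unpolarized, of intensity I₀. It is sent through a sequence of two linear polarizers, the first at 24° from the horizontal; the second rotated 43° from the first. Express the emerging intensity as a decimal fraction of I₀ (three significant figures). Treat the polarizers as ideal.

≈ 0.267 I₀

Unpolarized light through the first polarizer → I₁ = ½ I₀, now polarized at 24°.
I₂ = I₁ cos²(43°) = 0.5 · 0.5349 I₀ = 0.2674 I₀.
Transmitted fraction = 0.2674.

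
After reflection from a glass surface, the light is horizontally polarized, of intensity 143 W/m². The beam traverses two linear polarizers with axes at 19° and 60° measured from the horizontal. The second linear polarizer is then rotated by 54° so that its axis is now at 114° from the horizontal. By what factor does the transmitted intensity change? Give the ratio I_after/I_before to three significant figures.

Before rotation:
By Malus's law, I₁ = I₀ cos²(19° − 0°) = I₀ cos²(19°) = 0.894 I₀.
I₂ = I₁ cos²(60° − 19°) = 0.894 I₀ · cos²(41°) = 0.5092 I₀.
After rotation:
I₁ = I₀ cos²(19° − 0°) = I₀ cos²(19°) = 0.894 I₀.
Angle between axes 1 and 2: 85°. I₂ = 0.894 I₀ · cos²(85°) = 0.006791 I₀.
Ratio = 0.006791 / 0.5092 = 0.01334.

I_new/I_old ≈ 0.0133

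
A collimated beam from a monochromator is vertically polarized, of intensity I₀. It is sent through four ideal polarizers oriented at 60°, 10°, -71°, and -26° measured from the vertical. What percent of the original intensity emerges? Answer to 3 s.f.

≈ 0.126%

By Malus's law, I₁ = I₀ cos²(60° − 0°) = I₀ cos²(60°) = 0.25 I₀.
I₂ = I₁ cos²(10° − 60°) = 0.25 I₀ · cos²(50°) = 0.1033 I₀.
I₃ = I₂ cos²(-71° − 10°) = 0.1033 I₀ · cos²(81°) = 0.002528 I₀.
I₄ = I₃ cos²(-26° + 71°) = 0.002528 I₀ · cos²(45°) = 0.001264 I₀.
That is 0.1264% of the incident intensity.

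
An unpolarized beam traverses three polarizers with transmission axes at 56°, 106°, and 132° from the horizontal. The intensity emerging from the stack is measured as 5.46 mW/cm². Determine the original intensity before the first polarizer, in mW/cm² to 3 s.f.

I₀ ≈ 32.7 mW/cm²

Unpolarized light through the first polarizer → I₁ = ½ I₀, now polarized at 56°.
I₂ = I₁ cos²(106° − 56°) = 0.5 I₀ · cos²(50°) = 0.2066 I₀.
I₃ = I₂ cos²(132° − 106°) = 0.2066 I₀ · cos²(26°) = 0.1669 I₀.
So 5.46 mW/cm² = 0.1669 I₀, giving I₀ = 5.46/0.1669 = 32.72 mW/cm².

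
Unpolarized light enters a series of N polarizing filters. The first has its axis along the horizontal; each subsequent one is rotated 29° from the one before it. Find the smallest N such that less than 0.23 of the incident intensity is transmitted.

First polarizer halves the unpolarized light: factor 1/2.
Each further stage multiplies by cos²(29°) = 0.765.
After N polarizers: T = 0.5·0.765^(N−1). Require T < 0.23 ⇒ N−1 > ln(0.23/0.5)/ln(0.765) = 2.90, so N−1 ≥ 3 and N = 4.
Check: N=4 gives T = 0.2238 < 0.23; N=3 gives T = 0.2926.

N = 4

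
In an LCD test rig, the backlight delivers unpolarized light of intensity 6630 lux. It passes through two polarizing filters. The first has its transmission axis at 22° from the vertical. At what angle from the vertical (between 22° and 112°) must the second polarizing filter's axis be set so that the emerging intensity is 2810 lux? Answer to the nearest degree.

Unpolarized light through the first polarizer → I₁ = ½ I₀, now polarized at 22°.
Target fraction: 2810 / 6630 lux = 0.4238 of I₀.
Need I₂/I₀ = 0.4238, so cos²(θ − 22°) = 0.4238 / 0.5 = 0.8477.
θ − 22° = arccos(√0.8477) = 23.0°, giving θ ≈ 22 + 23.0 = 45.0°.

θ ≈ 45°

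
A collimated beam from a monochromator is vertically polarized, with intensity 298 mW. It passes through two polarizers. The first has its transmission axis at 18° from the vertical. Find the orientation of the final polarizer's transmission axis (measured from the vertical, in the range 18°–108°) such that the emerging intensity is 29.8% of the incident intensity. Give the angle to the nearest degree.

By Malus's law, I₁ = I₀ cos²(18° − 0°) = I₀ cos²(18°) = 0.9045 I₀.
Need I₂/I₀ = 0.298, so cos²(θ − 18°) = 0.298 / 0.9045 = 0.3295.
θ − 18° = arccos(√0.3295) = 55.0°, giving θ ≈ 18 + 55.0 = 73.0°.

θ ≈ 73°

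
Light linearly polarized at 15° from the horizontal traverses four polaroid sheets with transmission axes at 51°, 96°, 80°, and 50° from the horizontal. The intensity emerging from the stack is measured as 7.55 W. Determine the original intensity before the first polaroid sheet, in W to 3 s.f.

I₁ = I₀ cos²(51° − 15°) = I₀ cos²(36°) = 0.6545 I₀.
I₂ = I₁ cos²(96° − 51°) = 0.6545 I₀ · cos²(45°) = 0.3273 I₀.
I₃ = I₂ cos²(80° − 96°) = 0.3273 I₀ · cos²(16°) = 0.3024 I₀.
I₄ = I₃ cos²(50° − 80°) = 0.3024 I₀ · cos²(30°) = 0.2268 I₀.
So 7.55 W = 0.2268 I₀, giving I₀ = 7.55/0.2268 = 33.29 W.

I₀ ≈ 33.3 W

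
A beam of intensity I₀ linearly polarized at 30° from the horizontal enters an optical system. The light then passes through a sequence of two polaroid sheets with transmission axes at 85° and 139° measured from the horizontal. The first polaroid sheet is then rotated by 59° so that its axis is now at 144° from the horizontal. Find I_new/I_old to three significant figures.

Before rotation:
I₁ = I₀ cos²(85° − 30°) = I₀ cos²(55°) = 0.329 I₀.
I₂ = I₁ cos²(139° − 85°) = 0.329 I₀ · cos²(54°) = 0.1137 I₀.
After rotation:
I₁ = I₀ cos²(144° − 30°) = I₀ cos²(66°) = 0.1654 I₀.
I₂ = I₁ cos²(139° − 144°) = 0.1654 I₀ · cos²(5°) = 0.1642 I₀.
Ratio = 0.1642 / 0.1137 = 1.444.

I_new/I_old ≈ 1.44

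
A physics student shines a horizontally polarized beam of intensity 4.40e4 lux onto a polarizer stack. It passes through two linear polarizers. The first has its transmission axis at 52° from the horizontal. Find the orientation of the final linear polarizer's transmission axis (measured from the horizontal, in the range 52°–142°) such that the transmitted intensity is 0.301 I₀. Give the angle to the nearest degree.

θ ≈ 79°

I₁ = I₀ cos²(52° − 0°) = I₀ cos²(52°) = 0.379 I₀.
Need I₂/I₀ = 0.301, so cos²(θ − 52°) = 0.301 / 0.379 = 0.7941.
θ − 52° = arccos(√0.7941) = 27.0°, giving θ ≈ 52 + 27.0 = 79.0°.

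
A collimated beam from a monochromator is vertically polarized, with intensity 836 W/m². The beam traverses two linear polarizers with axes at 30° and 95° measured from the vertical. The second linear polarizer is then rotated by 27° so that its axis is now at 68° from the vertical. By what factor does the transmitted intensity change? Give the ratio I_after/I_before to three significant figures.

I_new/I_old ≈ 3.48

Before rotation:
By Malus's law, I₁ = I₀ cos²(30° − 0°) = I₀ cos²(30°) = 0.75 I₀.
I₂ = I₁ cos²(95° − 30°) = 0.75 I₀ · cos²(65°) = 0.134 I₀.
After rotation:
I₁ = I₀ cos²(30° − 0°) = I₀ cos²(30°) = 0.75 I₀.
I₂ = I₁ cos²(68° − 30°) = 0.75 I₀ · cos²(38°) = 0.4657 I₀.
Ratio = 0.4657 / 0.134 = 3.477.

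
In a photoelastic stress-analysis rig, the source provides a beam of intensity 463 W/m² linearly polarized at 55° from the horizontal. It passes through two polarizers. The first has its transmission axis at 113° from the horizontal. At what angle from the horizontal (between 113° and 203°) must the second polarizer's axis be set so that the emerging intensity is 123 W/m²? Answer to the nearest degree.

θ ≈ 126°

By Malus's law, I₁ = I₀ cos²(113° − 55°) = I₀ cos²(58°) = 0.2808 I₀.
Target fraction: 123 / 463 W/m² = 0.2657 of I₀.
Need I₂/I₀ = 0.2657, so cos²(θ − 113°) = 0.2657 / 0.2808 = 0.946.
θ − 113° = arccos(√0.946) = 13.4°, giving θ ≈ 113 + 13.4 = 126.4°.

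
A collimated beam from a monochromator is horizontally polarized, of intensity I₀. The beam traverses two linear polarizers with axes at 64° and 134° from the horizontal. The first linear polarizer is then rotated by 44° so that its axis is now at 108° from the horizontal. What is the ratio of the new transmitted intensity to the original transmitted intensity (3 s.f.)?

I_new/I_old ≈ 3.43

Before rotation:
I₁ = I₀ cos²(64° − 0°) = I₀ cos²(64°) = 0.1922 I₀.
I₂ = I₁ cos²(134° − 64°) = 0.1922 I₀ · cos²(70°) = 0.02248 I₀.
After rotation:
I₁ = I₀ cos²(108° − 0°) = I₀ cos²(72°) = 0.09549 I₀.
I₂ = I₁ cos²(134° − 108°) = 0.09549 I₀ · cos²(26°) = 0.07714 I₀.
Ratio = 0.07714 / 0.02248 = 3.432.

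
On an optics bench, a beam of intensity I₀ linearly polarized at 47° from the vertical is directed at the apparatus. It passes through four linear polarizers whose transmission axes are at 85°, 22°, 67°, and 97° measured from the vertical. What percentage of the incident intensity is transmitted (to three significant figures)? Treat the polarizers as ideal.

I₁ = I₀ cos²(85° − 47°) = I₀ cos²(38°) = 0.621 I₀.
I₂ = I₁ cos²(22° − 85°) = 0.621 I₀ · cos²(63°) = 0.128 I₀.
I₃ = I₂ cos²(67° − 22°) = 0.128 I₀ · cos²(45°) = 0.06399 I₀.
I₄ = I₃ cos²(97° − 67°) = 0.06399 I₀ · cos²(30°) = 0.04799 I₀.
That is 4.799% of the incident intensity.

≈ 4.80%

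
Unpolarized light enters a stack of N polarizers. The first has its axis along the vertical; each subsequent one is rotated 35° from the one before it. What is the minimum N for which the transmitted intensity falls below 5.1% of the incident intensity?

N = 7

First polarizer halves the unpolarized light: factor 1/2.
Each further stage multiplies by cos²(35°) = 0.671.
After N polarizers: T = 0.5·0.671^(N−1). Require T < 0.051 ⇒ N−1 > ln(0.051/0.5)/ln(0.671) = 5.72, so N−1 ≥ 6 and N = 7.
Check: N=7 gives T = 0.04564 < 0.051; N=6 gives T = 0.06802.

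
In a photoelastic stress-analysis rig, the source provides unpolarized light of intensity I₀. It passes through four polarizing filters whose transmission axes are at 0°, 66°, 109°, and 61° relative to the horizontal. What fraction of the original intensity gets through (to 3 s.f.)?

Unpolarized light through the first polarizer → I₁ = ½ I₀, now polarized at 0°.
I₂ = I₁ cos²(66° − 0°) = 0.5 I₀ · cos²(66°) = 0.08272 I₀.
I₃ = I₂ cos²(109° − 66°) = 0.08272 I₀ · cos²(43°) = 0.04424 I₀.
I₄ = I₃ cos²(61° − 109°) = 0.04424 I₀ · cos²(48°) = 0.01981 I₀.
Transmitted fraction = 0.01981.

≈ 0.0198 I₀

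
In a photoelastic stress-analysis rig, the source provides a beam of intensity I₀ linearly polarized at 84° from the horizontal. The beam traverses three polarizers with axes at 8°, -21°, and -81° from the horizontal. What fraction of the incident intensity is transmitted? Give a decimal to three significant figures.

≈ 0.0112 I₀

I₁ = I₀ cos²(8° − 84°) = I₀ cos²(76°) = 0.05853 I₀.
I₂ = I₁ cos²(-21° − 8°) = 0.05853 I₀ · cos²(29°) = 0.04477 I₀.
I₃ = I₂ cos²(-81° + 21°) = 0.04477 I₀ · cos²(60°) = 0.01119 I₀.
Transmitted fraction = 0.01119.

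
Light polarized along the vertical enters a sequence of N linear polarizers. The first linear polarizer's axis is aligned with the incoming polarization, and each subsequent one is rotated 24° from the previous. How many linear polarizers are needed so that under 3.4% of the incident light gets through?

N = 20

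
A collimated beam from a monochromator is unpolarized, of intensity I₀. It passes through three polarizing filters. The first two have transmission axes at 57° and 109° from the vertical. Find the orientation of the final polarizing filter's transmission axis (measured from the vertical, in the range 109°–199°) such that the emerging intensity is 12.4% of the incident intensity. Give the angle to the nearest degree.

Unpolarized light through the first polarizer → I₁ = ½ I₀, now polarized at 57°.
I₂ = I₁ cos²(109° − 57°) = 0.5 I₀ · cos²(52°) = 0.1895 I₀.
Need I₃/I₀ = 0.124, so cos²(θ − 109°) = 0.124 / 0.1895 = 0.6543.
θ − 109° = arccos(√0.6543) = 36.0°, giving θ ≈ 109 + 36.0 = 145.0°.

θ ≈ 145°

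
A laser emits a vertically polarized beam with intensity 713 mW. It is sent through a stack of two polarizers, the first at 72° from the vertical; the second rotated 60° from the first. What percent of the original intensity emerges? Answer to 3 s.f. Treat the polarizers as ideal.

By Malus's law, I₁ = 713 mW · cos²(72°) = 68.09 mW.
I₂ = I₁ · cos²(60°) = 68.09 · 0.25 = 17.02 mW.
That is 2.387% of the incident intensity.

≈ 2.39%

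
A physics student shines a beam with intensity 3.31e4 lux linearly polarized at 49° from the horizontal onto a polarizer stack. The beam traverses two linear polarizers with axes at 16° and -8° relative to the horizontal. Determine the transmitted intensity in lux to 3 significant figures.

By Malus's law, I₁ = 3.31e4 lux · cos²(33°) = 2.328e+04 lux.
I₂ = I₁ · cos²(24°) = 2.328e+04 · 0.8346 = 1.943e+04 lux.

I ≈ 1.94e4 lux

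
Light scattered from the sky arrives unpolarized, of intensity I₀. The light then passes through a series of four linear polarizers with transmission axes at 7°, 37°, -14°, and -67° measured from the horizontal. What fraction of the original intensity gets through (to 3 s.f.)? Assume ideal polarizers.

Unpolarized light through the first polarizer → I₁ = ½ I₀, now polarized at 7°.
I₂ = I₁ cos²(37° − 7°) = 0.5 I₀ · cos²(30°) = 0.375 I₀.
I₃ = I₂ cos²(-14° − 37°) = 0.375 I₀ · cos²(51°) = 0.1485 I₀.
I₄ = I₃ cos²(-67° + 14°) = 0.1485 I₀ · cos²(53°) = 0.05379 I₀.
Transmitted fraction = 0.05379.

≈ 0.0538 I₀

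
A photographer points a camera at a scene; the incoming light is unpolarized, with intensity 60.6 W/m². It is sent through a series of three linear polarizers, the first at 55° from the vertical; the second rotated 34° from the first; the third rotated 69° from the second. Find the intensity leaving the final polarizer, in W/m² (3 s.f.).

Unpolarized light through the first polarizer → I₁ = 60.6 W/m²/2 = 30.3 W/m², polarized at 55°.
I₂ = I₁ · cos²(34°) = 30.3 · 0.6873 = 20.83 W/m².
I₃ = I₂ · cos²(69°) = 20.83 · 0.1284 = 2.675 W/m².

I ≈ 2.67 W/m²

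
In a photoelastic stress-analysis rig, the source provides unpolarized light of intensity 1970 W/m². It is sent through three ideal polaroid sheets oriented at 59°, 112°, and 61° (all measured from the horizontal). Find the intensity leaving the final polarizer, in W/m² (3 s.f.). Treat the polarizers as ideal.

I ≈ 141 W/m²

Unpolarized light through the first polarizer → I₁ = 1970 W/m²/2 = 985 W/m², polarized at 59°.
I₂ = I₁ · cos²(53°) = 985 · 0.3622 = 356.7 W/m².
I₃ = I₂ · cos²(51°) = 356.7 · 0.396 = 141.3 W/m².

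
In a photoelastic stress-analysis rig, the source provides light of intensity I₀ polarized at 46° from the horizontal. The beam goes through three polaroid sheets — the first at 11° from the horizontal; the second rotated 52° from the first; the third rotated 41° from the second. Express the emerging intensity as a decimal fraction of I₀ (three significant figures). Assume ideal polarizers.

≈ 0.145 I₀

By Malus's law, I₁ = I₀ cos²(11° − 46°) = I₀ cos²(35°) = 0.671 I₀.
I₂ = I₁ cos²(52°) = 0.671 · 0.379 I₀ = 0.2543 I₀.
I₃ = I₂ cos²(41°) = 0.2543 · 0.5696 I₀ = 0.1449 I₀.
Transmitted fraction = 0.1449.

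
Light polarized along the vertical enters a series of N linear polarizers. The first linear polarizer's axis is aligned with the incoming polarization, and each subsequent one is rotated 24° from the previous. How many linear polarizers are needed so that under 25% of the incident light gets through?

N = 9

First polarizer is aligned with the polarization: full transmission.
Each further stage multiplies by cos²(24°) = 0.8346.
After N polarizers: T = 0.8346^(N−1). Require T < 0.25 ⇒ N−1 > ln(0.25)/ln(0.8346) = 7.67, so N−1 ≥ 8 and N = 9.
Check: N=9 gives T = 0.2353 < 0.25; N=8 gives T = 0.282.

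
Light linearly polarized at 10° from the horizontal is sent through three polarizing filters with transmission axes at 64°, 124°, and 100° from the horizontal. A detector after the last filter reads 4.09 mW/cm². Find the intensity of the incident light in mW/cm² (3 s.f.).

I₁ = I₀ cos²(64° − 10°) = I₀ cos²(54°) = 0.3455 I₀.
I₂ = I₁ cos²(124° − 64°) = 0.3455 I₀ · cos²(60°) = 0.08637 I₀.
I₃ = I₂ cos²(100° − 124°) = 0.08637 I₀ · cos²(24°) = 0.07208 I₀.
So 4.09 mW/cm² = 0.07208 I₀, giving I₀ = 4.09/0.07208 = 56.74 mW/cm².

I₀ ≈ 56.7 mW/cm²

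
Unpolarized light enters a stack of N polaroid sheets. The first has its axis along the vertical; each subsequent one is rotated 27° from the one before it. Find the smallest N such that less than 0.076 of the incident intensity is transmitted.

N = 10

First polarizer halves the unpolarized light: factor 1/2.
Each further stage multiplies by cos²(27°) = 0.7939.
After N polarizers: T = 0.5·0.7939^(N−1). Require T < 0.076 ⇒ N−1 > ln(0.076/0.5)/ln(0.7939) = 8.16, so N−1 ≥ 9 and N = 10.
Check: N=10 gives T = 0.06264 < 0.076; N=9 gives T = 0.0789.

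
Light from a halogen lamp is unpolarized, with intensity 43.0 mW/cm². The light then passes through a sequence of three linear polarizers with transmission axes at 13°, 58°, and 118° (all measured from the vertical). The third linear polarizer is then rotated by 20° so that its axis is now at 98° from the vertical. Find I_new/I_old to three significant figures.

Before rotation:
Unpolarized light through the first polarizer → I₁ = ½ I₀, now polarized at 13°.
I₂ = I₁ cos²(58° − 13°) = 0.5 I₀ · cos²(45°) = 0.25 I₀.
I₃ = I₂ cos²(118° − 58°) = 0.25 I₀ · cos²(60°) = 0.0625 I₀.
After rotation:
Unpolarized light through the first polarizer → I₁ = ½ I₀, now polarized at 13°.
I₂ = I₁ cos²(58° − 13°) = 0.5 I₀ · cos²(45°) = 0.25 I₀.
I₃ = I₂ cos²(98° − 58°) = 0.25 I₀ · cos²(40°) = 0.1467 I₀.
Ratio = 0.1467 / 0.0625 = 2.347.

I_new/I_old ≈ 2.35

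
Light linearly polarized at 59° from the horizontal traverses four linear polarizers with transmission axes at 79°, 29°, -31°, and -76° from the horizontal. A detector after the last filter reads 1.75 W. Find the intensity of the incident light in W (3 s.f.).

By Malus's law, I₁ = I₀ cos²(79° − 59°) = I₀ cos²(20°) = 0.883 I₀.
I₂ = I₁ cos²(29° − 79°) = 0.883 I₀ · cos²(50°) = 0.3648 I₀.
I₃ = I₂ cos²(-31° − 29°) = 0.3648 I₀ · cos²(60°) = 0.09121 I₀.
I₄ = I₃ cos²(-76° + 31°) = 0.09121 I₀ · cos²(45°) = 0.04561 I₀.
So 1.75 W = 0.04561 I₀, giving I₀ = 1.75/0.04561 = 38.37 W.

I₀ ≈ 38.4 W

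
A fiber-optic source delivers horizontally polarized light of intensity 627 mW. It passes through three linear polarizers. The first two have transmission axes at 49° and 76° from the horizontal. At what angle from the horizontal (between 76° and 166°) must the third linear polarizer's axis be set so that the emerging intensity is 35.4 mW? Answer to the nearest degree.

θ ≈ 142°

By Malus's law, I₁ = I₀ cos²(49° − 0°) = I₀ cos²(49°) = 0.4304 I₀.
I₂ = I₁ cos²(76° − 49°) = 0.4304 I₀ · cos²(27°) = 0.3417 I₀.
Target fraction: 35.4 / 627 mW = 0.05646 of I₀.
Need I₃/I₀ = 0.05646, so cos²(θ − 76°) = 0.05646 / 0.3417 = 0.1652.
θ − 76° = arccos(√0.1652) = 66.0°, giving θ ≈ 76 + 66.0 = 142.0°.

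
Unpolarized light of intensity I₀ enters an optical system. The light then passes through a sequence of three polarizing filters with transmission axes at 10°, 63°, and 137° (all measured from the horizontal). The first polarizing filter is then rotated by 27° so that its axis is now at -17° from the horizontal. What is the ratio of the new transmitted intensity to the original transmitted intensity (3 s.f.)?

I_new/I_old ≈ 0.0833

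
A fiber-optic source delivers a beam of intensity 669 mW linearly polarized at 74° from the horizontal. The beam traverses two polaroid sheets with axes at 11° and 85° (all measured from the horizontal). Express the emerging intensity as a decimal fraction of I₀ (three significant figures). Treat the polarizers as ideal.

By Malus's law, I₁ = 669 mW · cos²(63°) = 137.9 mW.
I₂ = I₁ · cos²(74°) = 137.9 · 0.07598 = 10.48 mW.
Transmitted fraction = 0.01566.

I/I₀ ≈ 0.0157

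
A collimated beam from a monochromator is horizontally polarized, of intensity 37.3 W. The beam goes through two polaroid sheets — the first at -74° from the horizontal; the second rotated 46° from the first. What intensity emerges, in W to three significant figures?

I ≈ 1.37 W

I₁ = 37.3 W · cos²(74°) = 2.834 W.
I₂ = I₁ · cos²(46°) = 2.834 · 0.4826 = 1.368 W.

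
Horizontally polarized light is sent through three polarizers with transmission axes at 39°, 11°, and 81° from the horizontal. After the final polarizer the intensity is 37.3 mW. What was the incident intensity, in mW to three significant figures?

I₁ = I₀ cos²(39° − 0°) = I₀ cos²(39°) = 0.604 I₀.
I₂ = I₁ cos²(11° − 39°) = 0.604 I₀ · cos²(28°) = 0.4708 I₀.
I₃ = I₂ cos²(81° − 11°) = 0.4708 I₀ · cos²(70°) = 0.05508 I₀.
So 37.3 mW = 0.05508 I₀, giving I₀ = 37.3/0.05508 = 677.2 mW.

I₀ ≈ 677 mW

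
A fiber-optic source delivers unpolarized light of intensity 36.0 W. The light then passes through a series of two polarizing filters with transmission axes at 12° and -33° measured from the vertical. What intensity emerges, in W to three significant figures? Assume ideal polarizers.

Unpolarized light through the first polarizer → I₁ = 36.0 W/2 = 18 W, polarized at 12°.
I₂ = I₁ · cos²(45°) = 18 · 0.5 = 9 W.

I ≈ 9.00 W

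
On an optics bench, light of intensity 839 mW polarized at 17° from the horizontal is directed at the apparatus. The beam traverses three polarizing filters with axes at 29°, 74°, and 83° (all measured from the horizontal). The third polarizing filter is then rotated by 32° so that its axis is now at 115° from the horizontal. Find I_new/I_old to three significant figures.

I_new/I_old ≈ 0.584

Before rotation:
I₁ = I₀ cos²(29° − 17°) = I₀ cos²(12°) = 0.9568 I₀.
I₂ = I₁ cos²(74° − 29°) = 0.9568 I₀ · cos²(45°) = 0.4784 I₀.
I₃ = I₂ cos²(83° − 74°) = 0.4784 I₀ · cos²(9°) = 0.4667 I₀.
After rotation:
I₁ = I₀ cos²(29° − 17°) = I₀ cos²(12°) = 0.9568 I₀.
I₂ = I₁ cos²(74° − 29°) = 0.9568 I₀ · cos²(45°) = 0.4784 I₀.
I₃ = I₂ cos²(115° − 74°) = 0.4784 I₀ · cos²(41°) = 0.2725 I₀.
Ratio = 0.2725 / 0.4667 = 0.5839.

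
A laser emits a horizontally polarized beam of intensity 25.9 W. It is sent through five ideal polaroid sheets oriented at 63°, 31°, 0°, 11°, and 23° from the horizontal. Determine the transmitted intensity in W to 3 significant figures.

I ≈ 2.60 W

I₁ = 25.9 W · cos²(63°) = 5.338 W.
I₂ = I₁ · cos²(32°) = 5.338 · 0.7192 = 3.839 W.
I₃ = I₂ · cos²(31°) = 3.839 · 0.7347 = 2.821 W.
I₄ = I₃ · cos²(11°) = 2.821 · 0.9636 = 2.718 W.
I₅ = I₄ · cos²(12°) = 2.718 · 0.9568 = 2.601 W.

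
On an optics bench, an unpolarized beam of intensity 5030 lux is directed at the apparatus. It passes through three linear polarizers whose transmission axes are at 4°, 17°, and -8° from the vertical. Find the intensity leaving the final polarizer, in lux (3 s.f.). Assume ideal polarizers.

I ≈ 1960 lux

Unpolarized light through the first polarizer → I₁ = 5030 lux/2 = 2515 lux, polarized at 4°.
I₂ = I₁ · cos²(13°) = 2515 · 0.9494 = 2388 lux.
I₃ = I₂ · cos²(25°) = 2388 · 0.8214 = 1961 lux.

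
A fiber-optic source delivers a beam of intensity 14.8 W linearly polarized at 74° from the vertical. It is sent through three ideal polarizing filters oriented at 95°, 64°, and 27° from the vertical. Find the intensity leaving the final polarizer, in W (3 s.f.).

I ≈ 6.04 W

I₁ = 14.8 W · cos²(21°) = 12.9 W.
I₂ = I₁ · cos²(31°) = 12.9 · 0.7347 = 9.478 W.
I₃ = I₂ · cos²(37°) = 9.478 · 0.6378 = 6.045 W.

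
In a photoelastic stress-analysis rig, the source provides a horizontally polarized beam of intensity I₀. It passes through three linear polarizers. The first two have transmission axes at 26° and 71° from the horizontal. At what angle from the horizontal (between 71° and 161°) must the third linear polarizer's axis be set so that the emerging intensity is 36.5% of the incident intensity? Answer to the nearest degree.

θ ≈ 89°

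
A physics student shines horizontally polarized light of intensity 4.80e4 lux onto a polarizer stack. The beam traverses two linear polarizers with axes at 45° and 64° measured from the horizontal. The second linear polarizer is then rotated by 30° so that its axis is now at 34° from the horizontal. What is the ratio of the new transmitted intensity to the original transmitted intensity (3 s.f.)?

Before rotation:
By Malus's law, I₁ = I₀ cos²(45° − 0°) = I₀ cos²(45°) = 0.5 I₀.
I₂ = I₁ cos²(64° − 45°) = 0.5 I₀ · cos²(19°) = 0.447 I₀.
After rotation:
I₁ = I₀ cos²(45° − 0°) = I₀ cos²(45°) = 0.5 I₀.
I₂ = I₁ cos²(34° − 45°) = 0.5 I₀ · cos²(11°) = 0.4818 I₀.
Ratio = 0.4818 / 0.447 = 1.078.

I_new/I_old ≈ 1.08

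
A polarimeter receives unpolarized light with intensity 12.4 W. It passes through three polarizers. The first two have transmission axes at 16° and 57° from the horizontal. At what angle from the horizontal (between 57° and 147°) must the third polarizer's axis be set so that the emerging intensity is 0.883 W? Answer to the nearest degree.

θ ≈ 117°

Unpolarized light through the first polarizer → I₁ = ½ I₀, now polarized at 16°.
I₂ = I₁ cos²(57° − 16°) = 0.5 I₀ · cos²(41°) = 0.2848 I₀.
Target fraction: 0.883 / 12.4 W = 0.07121 of I₀.
Need I₃/I₀ = 0.07121, so cos²(θ − 57°) = 0.07121 / 0.2848 = 0.25.
θ − 57° = arccos(√0.25) = 60.0°, giving θ ≈ 57 + 60.0 = 117.0°.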